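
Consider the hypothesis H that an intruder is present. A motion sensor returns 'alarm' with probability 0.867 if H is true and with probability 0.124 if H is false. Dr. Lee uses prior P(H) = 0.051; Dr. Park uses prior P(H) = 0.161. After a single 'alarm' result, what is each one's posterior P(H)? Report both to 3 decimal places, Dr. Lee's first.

P('+'|H) = 0.867, P('+'|¬H) = 0.124.
Dr. Lee: numerator 0.867·0.051 = 0.044217; evidence = 0.044217+0.124·0.949 = 0.16189; posterior = 0.273.
Dr. Park: numerator 0.867·0.161 = 0.13959; evidence = 0.13959+0.124·0.839 = 0.24362; posterior = 0.573.

Dr. Lee: 0.273; Dr. Park: 0.573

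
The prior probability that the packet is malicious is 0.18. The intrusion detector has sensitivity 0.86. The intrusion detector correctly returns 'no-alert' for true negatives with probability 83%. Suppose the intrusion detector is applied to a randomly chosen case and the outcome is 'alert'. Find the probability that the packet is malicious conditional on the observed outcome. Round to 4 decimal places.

Write H for 'the packet is malicious'. Prior odds H:¬H = 0.18/0.82 = 0.21951. For the 'alert' outcome, the likelihood ratio is 0.86/0.17 = 5.0588.
Posterior odds = 0.21951 × 5.0588 = 1.1105, so P(H|E) = 1.1105/(1+1.1105) = 0.5262.

P(H | E) ≈ 0.5262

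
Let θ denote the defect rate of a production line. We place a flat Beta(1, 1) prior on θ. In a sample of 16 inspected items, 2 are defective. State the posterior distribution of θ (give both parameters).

Posterior: Beta(3, 15)

The binomial likelihood is conjugate to the Beta prior: with 2 successes and 14 failures, the posterior is Beta(1+2, 1+14) = Beta(3, 15).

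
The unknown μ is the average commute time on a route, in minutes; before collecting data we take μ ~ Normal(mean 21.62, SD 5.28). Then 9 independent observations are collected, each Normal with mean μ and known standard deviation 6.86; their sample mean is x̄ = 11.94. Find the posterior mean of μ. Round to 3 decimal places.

Posterior mean ≈ 13.469

Prior precision 1/τ₀² = 1/5.28² = 0.0358701; data precision n/σ² = 9/6.86² = 0.191247.
Posterior precision = 0.0358701 + 0.191247 = 0.227117.
Posterior mean = (0.0358701·21.62 + 0.191247·11.94) / 0.227117 = 13.469.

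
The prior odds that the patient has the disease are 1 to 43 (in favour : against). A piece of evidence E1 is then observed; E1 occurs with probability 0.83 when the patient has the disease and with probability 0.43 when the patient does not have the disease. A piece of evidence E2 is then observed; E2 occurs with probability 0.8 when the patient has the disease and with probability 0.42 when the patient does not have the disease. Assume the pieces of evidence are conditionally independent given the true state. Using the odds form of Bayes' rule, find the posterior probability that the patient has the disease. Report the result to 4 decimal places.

Prior odds = 1/43 = 0.023256.
Likelihood ratio for E1 = 0.83/0.43 = 1.9302.
Likelihood ratio for E2 = 0.8/0.42 = 1.9048.
Posterior odds = prior odds × LR₁ × LR₂ = 0.085503.
Posterior probability = odds/(1+odds) = 0.085503/1.0855 = 0.0788.

Posterior probability ≈ 0.0788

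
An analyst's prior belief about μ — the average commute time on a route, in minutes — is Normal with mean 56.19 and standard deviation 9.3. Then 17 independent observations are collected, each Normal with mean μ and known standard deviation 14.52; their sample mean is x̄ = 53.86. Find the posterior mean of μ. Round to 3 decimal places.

Posterior mean ≈ 54.152

Prior precision 1/τ₀² = 1/9.3² = 0.0115620; data precision n/σ² = 17/14.52² = 0.0806335.
Posterior precision = 0.0115620 + 0.0806335 = 0.0921956.
Posterior mean = (0.0115620·56.19 + 0.0806335·53.86) / 0.0921956 = 54.152.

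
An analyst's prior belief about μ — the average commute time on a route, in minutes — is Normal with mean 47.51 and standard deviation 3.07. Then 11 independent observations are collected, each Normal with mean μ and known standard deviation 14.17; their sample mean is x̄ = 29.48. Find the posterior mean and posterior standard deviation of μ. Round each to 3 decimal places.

Posterior mean ≈ 41.371; posterior SD ≈ 2.493

With known σ, the Normal prior is conjugate. Weight on the data is w = (n/σ²)/(n/σ² + 1/τ₀²) = 0.0547839/(0.0547839+0.106102) = 0.34051.
Posterior mean = w·x̄ + (1−w)·μ₀ = 0.34051·29.48 + 0.65949·47.51 = 41.371. Posterior variance = 1/(0.0547839+0.106102) = 6.21559, so SD = 2.493.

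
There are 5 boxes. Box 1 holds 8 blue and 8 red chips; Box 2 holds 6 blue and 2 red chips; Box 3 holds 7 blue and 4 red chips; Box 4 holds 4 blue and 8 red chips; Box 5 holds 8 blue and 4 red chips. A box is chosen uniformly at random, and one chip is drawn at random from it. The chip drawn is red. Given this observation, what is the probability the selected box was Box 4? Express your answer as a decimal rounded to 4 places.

Posterior probability ≈ 0.3154

P(red|Box 1) = 0.5; P(red|Box 2) = 0.25; P(red|Box 3) = 0.3636; P(red|Box 4) = 0.6667; P(red|Box 5) = 0.3333.
Prior × likelihood for each source: 0.2·0.5=0.1000, 0.2·0.25=0.05000, 0.2·0.3636=0.07273, 0.2·0.6667=0.1333, 0.2·0.3333=0.06667. Summing gives P(red) = 0.42273.
P(Box 4 | red) = 0.1333 / 0.42273 = 0.3154.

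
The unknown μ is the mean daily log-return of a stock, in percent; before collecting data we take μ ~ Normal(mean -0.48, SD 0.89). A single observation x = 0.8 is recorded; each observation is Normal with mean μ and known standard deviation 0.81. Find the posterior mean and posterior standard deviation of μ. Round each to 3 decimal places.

Posterior mean ≈ 0.220; posterior SD ≈ 0.599

With known σ, the Normal prior is conjugate. Weight on the data is w = (n/σ²)/(n/σ² + 1/τ₀²) = 1.52416/(1.52416+1.26247) = 0.54695.
Posterior mean = w·x̄ + (1−w)·μ₀ = 0.54695·0.8 + 0.45305·-0.48 = 0.220. Posterior variance = 1/(1.52416+1.26247) = 0.358857, so SD = 0.599.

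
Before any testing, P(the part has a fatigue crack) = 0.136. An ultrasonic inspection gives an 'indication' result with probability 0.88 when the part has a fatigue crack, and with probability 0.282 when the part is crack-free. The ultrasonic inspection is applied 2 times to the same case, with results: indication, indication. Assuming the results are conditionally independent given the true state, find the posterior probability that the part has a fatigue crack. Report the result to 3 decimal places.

Posterior P(H) ≈ 0.605

Let H be the event that the part has a fatigue crack; start with P(H) = 0.136. P('indication'|H) = 0.88, P('indication'|¬H) = 0.282.
Update on result 1 ('indication'): P(H) ← 0.88·0.1360 / (0.88·0.1360 + 0.282·0.8640) = 0.11968/0.36333 = 0.3294.
Update on result 2 ('indication'): P(H) ← 0.88·0.3294 / (0.88·0.3294 + 0.282·0.6706) = 0.28987/0.47898 = 0.6052.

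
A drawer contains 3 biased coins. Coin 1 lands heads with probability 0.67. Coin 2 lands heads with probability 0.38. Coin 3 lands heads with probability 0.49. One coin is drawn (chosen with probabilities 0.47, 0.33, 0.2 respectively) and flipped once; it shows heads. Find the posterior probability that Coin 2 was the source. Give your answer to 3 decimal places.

Posterior probability ≈ 0.233

P(heads|C1) = 0.67; P(heads|C2) = 0.38; P(heads|C3) = 0.49.
Prior × likelihood for each source: 0.47·0.67=0.3149, 0.33·0.38=0.1254, 0.2·0.49=0.09800. Summing gives P(heads) = 0.53830.
P(Coin 2 | heads) = 0.1254 / 0.53830 = 0.233.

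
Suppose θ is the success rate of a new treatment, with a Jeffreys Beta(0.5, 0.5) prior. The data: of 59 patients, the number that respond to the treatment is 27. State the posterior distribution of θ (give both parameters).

Posterior: Beta(27.5, 32.5)

Observing 27 successes and 32 failures updates Beta(0.5, 0.5) by adding the success and failure counts to the two shape parameters: α = 0.5+27 = 27.5, β = 0.5+32 = 32.5.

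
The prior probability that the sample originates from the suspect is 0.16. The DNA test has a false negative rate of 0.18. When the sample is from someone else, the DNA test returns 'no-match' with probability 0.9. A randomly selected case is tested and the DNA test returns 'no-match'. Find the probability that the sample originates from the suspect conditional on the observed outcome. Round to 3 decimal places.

P(H | E) ≈ 0.037

Let H be the event that the sample originates from the suspect. P(H) = 0.16, so P(¬H) = 0.84. With E the 'no-match' result, P(E|H) = 0.18 and P(E|¬H) = 0.9.
P(E) = 0.18·0.16 + 0.9·0.84 = 0.028800 + 0.75600 = 0.78480.
By Bayes' theorem, P(H|E) = 0.028800 / 0.78480 = 0.037.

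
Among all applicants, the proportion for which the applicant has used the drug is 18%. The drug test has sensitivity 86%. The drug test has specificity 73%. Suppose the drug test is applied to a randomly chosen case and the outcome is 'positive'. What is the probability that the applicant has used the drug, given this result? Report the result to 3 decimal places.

P(H | E) ≈ 0.411

Write H for 'the applicant has used the drug'. Prior odds H:¬H = 0.18/0.82 = 0.21951. For the 'positive' outcome, the likelihood ratio is 0.86/0.27 = 3.1852.
Posterior odds = 0.21951 × 3.1852 = 0.69919, so P(H|E) = 0.69919/(1+0.69919) = 0.411.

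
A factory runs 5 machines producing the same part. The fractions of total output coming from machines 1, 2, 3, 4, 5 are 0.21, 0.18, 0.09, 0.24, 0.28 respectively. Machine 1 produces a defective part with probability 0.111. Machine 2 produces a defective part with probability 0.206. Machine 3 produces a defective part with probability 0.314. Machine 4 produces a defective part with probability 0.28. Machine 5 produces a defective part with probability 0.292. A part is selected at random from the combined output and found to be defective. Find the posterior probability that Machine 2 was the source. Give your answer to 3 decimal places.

P(defective|M1) = 0.111; P(defective|M2) = 0.206; P(defective|M3) = 0.314; P(defective|M4) = 0.28; P(defective|M5) = 0.292.
Prior × likelihood for each source: 0.21·0.111=0.02331, 0.18·0.206=0.03708, 0.09·0.314=0.02826, 0.24·0.28=0.06720, 0.28·0.292=0.08176. Summing gives P(defective) = 0.23761.
P(Machine 2 | defective) = 0.03708 / 0.23761 = 0.156.

Posterior probability ≈ 0.156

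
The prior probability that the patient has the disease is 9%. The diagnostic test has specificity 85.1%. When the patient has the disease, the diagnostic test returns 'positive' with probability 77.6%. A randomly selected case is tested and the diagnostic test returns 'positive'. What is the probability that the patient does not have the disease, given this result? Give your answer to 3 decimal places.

Write H for 'the patient has the disease'. Prior odds H:¬H = 0.09/0.91 = 0.098901. For the 'positive' outcome, the likelihood ratio is 0.776/0.149 = 5.2081.
Posterior odds = 0.098901 × 5.2081 = 0.51508, so P(H|E) = 0.51508/(1+0.51508) = 0.340. Then P(¬H|E) = 1 − 0.340 = 0.660.

P(¬H | E) ≈ 0.660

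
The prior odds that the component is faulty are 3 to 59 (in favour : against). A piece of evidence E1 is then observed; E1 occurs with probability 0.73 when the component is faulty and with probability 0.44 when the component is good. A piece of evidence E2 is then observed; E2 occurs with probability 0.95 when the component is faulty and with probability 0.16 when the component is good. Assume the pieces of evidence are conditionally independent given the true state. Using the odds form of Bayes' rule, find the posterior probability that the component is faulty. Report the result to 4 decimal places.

Posterior probability ≈ 0.3337

Prior odds = 3/59 = 0.050847. In log-odds, ln(0.050847) = -2.9789.
Add log likelihood ratios: ln(1.6591) + ln(5.9375) = 2.2876.
Posterior log-odds = -0.69137, so posterior odds = exp(-0.69137) = 0.50089. Converting, P(H|E) = 0.50089/1.5009 = 0.3337.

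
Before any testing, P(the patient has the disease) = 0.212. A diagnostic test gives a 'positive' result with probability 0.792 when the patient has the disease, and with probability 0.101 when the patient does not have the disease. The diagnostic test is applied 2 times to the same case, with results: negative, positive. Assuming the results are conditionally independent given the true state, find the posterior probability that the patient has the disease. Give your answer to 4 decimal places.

Posterior P(H) ≈ 0.3280

With H the event that the patient has the disease, the joint likelihood of the observed sequence is P(data|H) = 0.208·0.792 = 0.16474 and P(data|¬H) = 0.899·0.101 = 0.090799.
Bayes: P(H|data) = 0.212·0.16474 / (0.212·0.16474 + 0.788·0.090799) = 0.034924/0.10647 = 0.3280.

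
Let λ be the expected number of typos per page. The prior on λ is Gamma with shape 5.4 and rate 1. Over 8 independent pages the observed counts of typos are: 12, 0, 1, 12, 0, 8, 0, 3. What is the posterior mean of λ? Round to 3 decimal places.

Total count ∑xᵢ = 36 over n = 8 pages.
Gamma is conjugate to the Poisson likelihood: posterior is Gamma(shape = 5.4+36 = 41.4, rate = 1+8 = 9).
E[λ | data] = 41.4/9 = 4.600.

Posterior mean ≈ 4.600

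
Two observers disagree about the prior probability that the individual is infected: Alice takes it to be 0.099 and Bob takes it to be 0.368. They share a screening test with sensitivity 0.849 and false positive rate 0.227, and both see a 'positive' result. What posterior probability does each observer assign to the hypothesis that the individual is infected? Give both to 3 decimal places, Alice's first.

Alice: 0.291; Bob: 0.685

The likelihood ratio for a 'positive' result is 0.849/0.227 = 3.7401.
Alice: prior odds 0.099/0.901 = 0.10988; posterior odds 0.41095; posterior probability 0.291.
Bob: prior odds 0.368/0.632 = 0.58228; posterior odds 2.1778; posterior probability 0.685.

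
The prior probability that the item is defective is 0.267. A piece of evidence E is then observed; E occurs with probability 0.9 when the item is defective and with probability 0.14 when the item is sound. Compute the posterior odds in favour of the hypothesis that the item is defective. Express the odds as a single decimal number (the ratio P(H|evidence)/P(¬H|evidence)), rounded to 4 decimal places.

Posterior odds ≈ 2.3416

Prior odds = 0.267/(1−0.267) = 0.36426.
Likelihood ratio for E = 0.9/0.14 = 6.4286.
Posterior odds = prior odds × LR = 2.3416.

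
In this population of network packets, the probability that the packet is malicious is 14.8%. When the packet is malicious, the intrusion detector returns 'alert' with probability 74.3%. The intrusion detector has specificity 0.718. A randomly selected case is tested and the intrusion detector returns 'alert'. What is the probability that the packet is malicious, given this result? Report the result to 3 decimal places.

P(H | E) ≈ 0.314

Write H for 'the packet is malicious'. Prior odds H:¬H = 0.148/0.852 = 0.17371. For the 'alert' outcome, the likelihood ratio is 0.743/0.282 = 2.6348.
Posterior odds = 0.17371 × 2.6348 = 0.45768, so P(H|E) = 0.45768/(1+0.45768) = 0.314.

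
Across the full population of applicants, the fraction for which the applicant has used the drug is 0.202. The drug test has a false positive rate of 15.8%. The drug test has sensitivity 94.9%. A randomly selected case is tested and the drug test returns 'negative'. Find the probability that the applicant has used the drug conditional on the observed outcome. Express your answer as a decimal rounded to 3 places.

Let H be the event that the applicant has used the drug. P(H) = 0.202, so P(¬H) = 0.798. With E the 'negative' result, P(E|H) = 0.051 and P(E|¬H) = 0.842.
P(E) = 0.051·0.202 + 0.842·0.798 = 0.010302 + 0.67192 = 0.68222.
By Bayes' theorem, P(H|E) = 0.010302 / 0.68222 = 0.015.

P(H | E) ≈ 0.015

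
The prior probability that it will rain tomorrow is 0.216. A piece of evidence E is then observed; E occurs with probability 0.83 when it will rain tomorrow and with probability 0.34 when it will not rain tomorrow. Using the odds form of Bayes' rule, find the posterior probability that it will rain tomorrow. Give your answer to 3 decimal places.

Posterior probability ≈ 0.402

Prior odds = 0.216/(1−0.216) = 0.27551. In log-odds, ln(0.27551) = -1.2891.
Add log likelihood ratio: ln(2.4412) = 0.89248.
Posterior log-odds = -0.39665, so posterior odds = exp(-0.39665) = 0.67257. Converting, P(H|E) = 0.67257/1.6726 = 0.402.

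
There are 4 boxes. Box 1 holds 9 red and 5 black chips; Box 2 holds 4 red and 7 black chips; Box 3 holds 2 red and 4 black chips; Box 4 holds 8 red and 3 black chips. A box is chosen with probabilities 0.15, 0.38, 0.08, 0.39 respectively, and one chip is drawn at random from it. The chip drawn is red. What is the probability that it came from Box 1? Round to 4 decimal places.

P(red|Box 1) = 0.6429; P(red|Box 2) = 0.3636; P(red|Box 3) = 0.3333; P(red|Box 4) = 0.7273.
Prior × likelihood for each source: 0.15·0.6429=0.09643, 0.38·0.3636=0.1382, 0.08·0.3333=0.02667, 0.39·0.7273=0.2836. Summing gives P(red) = 0.54491.
P(Box 1 | red) = 0.09643 / 0.54491 = 0.1770.

Posterior probability ≈ 0.1770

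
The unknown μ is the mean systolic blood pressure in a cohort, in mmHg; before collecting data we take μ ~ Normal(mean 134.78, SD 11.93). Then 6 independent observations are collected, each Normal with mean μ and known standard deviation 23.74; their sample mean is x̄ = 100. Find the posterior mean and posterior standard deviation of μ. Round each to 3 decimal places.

Prior precision 1/τ₀² = 1/11.93² = 0.00702618; data precision n/σ² = 6/23.74² = 0.0106461.
Posterior precision = 0.00702618 + 0.0106461 = 0.0176723, giving posterior SD = 1/√0.0176723 = 7.522.
Posterior mean = (0.00702618·134.78 + 0.0106461·100) / 0.0176723 = 113.828.

Posterior mean ≈ 113.828; posterior SD ≈ 7.522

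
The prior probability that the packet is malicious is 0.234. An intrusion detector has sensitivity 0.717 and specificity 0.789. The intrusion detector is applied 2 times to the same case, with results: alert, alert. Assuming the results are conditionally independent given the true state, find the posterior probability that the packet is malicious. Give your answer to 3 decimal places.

Posterior P(H) ≈ 0.779

Let H be the event that the packet is malicious; start with P(H) = 0.234. P('alert'|H) = 0.717, P('alert'|¬H) = 0.211.
Update on result 1 ('alert'): P(H) ← 0.717·0.2340 / (0.717·0.2340 + 0.211·0.7660) = 0.16778/0.32940 = 0.5093.
Update on result 2 ('alert'): P(H) ← 0.717·0.5093 / (0.717·0.5093 + 0.211·0.4907) = 0.36520/0.46873 = 0.7791.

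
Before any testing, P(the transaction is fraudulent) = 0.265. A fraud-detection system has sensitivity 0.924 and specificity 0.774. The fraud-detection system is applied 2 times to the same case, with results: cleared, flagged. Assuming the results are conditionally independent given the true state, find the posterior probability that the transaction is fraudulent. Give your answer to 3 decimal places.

Posterior P(H) ≈ 0.126

Let H be the event that the transaction is fraudulent; start with P(H) = 0.265. P('flagged'|H) = 0.924, P('flagged'|¬H) = 0.226.
Update on result 1 ('cleared'): P(H) ← 0.076·0.2650 / (0.076·0.2650 + 0.774·0.7350) = 0.020140/0.58903 = 0.0342.
Update on result 2 ('flagged'): P(H) ← 0.924·0.0342 / (0.924·0.0342 + 0.226·0.9658) = 0.031593/0.24987 = 0.1264.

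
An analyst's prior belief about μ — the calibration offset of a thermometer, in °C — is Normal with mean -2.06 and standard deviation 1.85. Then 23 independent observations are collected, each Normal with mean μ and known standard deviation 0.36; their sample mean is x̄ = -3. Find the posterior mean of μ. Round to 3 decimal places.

Prior precision 1/τ₀² = 1/1.85² = 0.292184; data precision n/σ² = 23/0.36² = 177.469.
Posterior precision = 0.292184 + 177.469 = 177.761.
Posterior mean = (0.292184·-2.06 + 177.469·-3) / 177.761 = -2.998.

Posterior mean ≈ -2.998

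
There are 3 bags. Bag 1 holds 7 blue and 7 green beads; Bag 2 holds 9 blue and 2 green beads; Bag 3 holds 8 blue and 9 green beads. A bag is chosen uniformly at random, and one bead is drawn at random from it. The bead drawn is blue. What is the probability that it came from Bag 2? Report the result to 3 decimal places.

P(blue|Bag 1) = 0.5; P(blue|Bag 2) = 0.8182; P(blue|Bag 3) = 0.4706.
Prior × likelihood for each source: 0.333333·0.5=0.1667, 0.333333·0.8182=0.2727, 0.333333·0.4706=0.1569. Summing gives P(blue) = 0.59626.
P(Bag 2 | blue) = 0.2727 / 0.59626 = 0.457.

Posterior probability ≈ 0.457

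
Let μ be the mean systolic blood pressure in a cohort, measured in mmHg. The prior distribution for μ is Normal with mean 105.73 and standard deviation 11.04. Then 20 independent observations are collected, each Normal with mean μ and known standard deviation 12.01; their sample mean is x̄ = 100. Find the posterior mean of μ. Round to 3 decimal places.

With known σ, the Normal prior is conjugate. Weight on the data is w = (n/σ²)/(n/σ² + 1/τ₀²) = 0.138658/(0.138658+0.00820468) = 0.94413.
Posterior mean = w·x̄ + (1−w)·μ₀ = 0.94413·100 + 0.055866·105.73 = 100.320.

Posterior mean ≈ 100.320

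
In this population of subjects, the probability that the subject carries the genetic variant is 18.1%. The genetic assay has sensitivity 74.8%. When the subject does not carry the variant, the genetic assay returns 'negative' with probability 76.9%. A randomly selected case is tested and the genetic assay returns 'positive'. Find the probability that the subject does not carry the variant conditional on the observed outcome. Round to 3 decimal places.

Write H for 'the subject carries the genetic variant'. Prior odds H:¬H = 0.181/0.819 = 0.22100. For the 'positive' outcome, the likelihood ratio is 0.748/0.231 = 3.2381.
Posterior odds = 0.22100 × 3.2381 = 0.71562, so P(H|E) = 0.71562/(1+0.71562) = 0.417. Then P(¬H|E) = 1 − 0.417 = 0.583.

P(¬H | E) ≈ 0.583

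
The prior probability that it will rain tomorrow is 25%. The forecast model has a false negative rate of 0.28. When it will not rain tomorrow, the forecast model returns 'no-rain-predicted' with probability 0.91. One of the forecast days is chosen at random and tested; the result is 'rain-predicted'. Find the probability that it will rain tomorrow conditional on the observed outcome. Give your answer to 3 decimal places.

Write H for 'it will rain tomorrow'. Prior odds H:¬H = 0.25/0.75 = 0.33333. For the 'rain-predicted' outcome, the likelihood ratio is 0.72/0.09 = 8.0000.
Posterior odds = 0.33333 × 8.0000 = 2.6667, so P(H|E) = 2.6667/(1+2.6667) = 0.727.

P(H | E) ≈ 0.727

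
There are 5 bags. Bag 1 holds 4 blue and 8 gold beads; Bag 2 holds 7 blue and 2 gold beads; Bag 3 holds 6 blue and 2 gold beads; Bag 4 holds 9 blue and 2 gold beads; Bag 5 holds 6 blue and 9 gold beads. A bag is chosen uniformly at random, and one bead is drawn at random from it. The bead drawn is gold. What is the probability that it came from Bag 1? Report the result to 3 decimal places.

Posterior probability ≈ 0.347

P(gold|Bag 1) = 0.6667; P(gold|Bag 2) = 0.2222; P(gold|Bag 3) = 0.25; P(gold|Bag 4) = 0.1818; P(gold|Bag 5) = 0.6.
Prior × likelihood for each source: 0.2·0.6667=0.1333, 0.2·0.2222=0.04444, 0.2·0.25=0.05000, 0.2·0.1818=0.03636, 0.2·0.6=0.1200. Summing gives P(gold) = 0.38414.
P(Bag 1 | gold) = 0.1333 / 0.38414 = 0.347.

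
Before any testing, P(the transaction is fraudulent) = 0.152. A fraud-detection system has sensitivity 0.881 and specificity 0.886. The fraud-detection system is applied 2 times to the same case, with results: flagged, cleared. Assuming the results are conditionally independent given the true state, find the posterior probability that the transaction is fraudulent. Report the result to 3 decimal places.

With H the event that the transaction is fraudulent, the joint likelihood of the observed sequence is P(data|H) = 0.881·0.119 = 0.10484 and P(data|¬H) = 0.114·0.886 = 0.10100.
Bayes: P(H|data) = 0.152·0.10484 / (0.152·0.10484 + 0.848·0.10100) = 0.015936/0.10159 = 0.1569.

Posterior P(H) ≈ 0.157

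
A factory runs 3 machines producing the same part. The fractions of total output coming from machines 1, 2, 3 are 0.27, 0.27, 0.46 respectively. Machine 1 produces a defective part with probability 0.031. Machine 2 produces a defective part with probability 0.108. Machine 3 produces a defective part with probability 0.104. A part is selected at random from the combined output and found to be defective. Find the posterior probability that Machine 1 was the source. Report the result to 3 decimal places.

Tabulate prior·likelihood by source: [1] prior 0.27, lik 0.031, product 0.008370; [2] prior 0.27, lik 0.108, product 0.02916; [3] prior 0.46, lik 0.104, product 0.04784.
Normalizing constant = 0.085370; the posterior for Machine 1 is its product over the sum, 0.008370/0.085370 = 0.098.

Posterior probability ≈ 0.098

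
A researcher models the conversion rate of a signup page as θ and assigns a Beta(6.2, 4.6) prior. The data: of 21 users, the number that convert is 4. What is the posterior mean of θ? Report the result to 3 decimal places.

Observing 4 successes and 17 failures updates Beta(6.2, 4.6) by adding the success and failure counts to the two shape parameters: α = 6.2+4 = 10.2, β = 4.6+17 = 21.6.
E[θ | data] = 10.2/(10.2+21.6) = 0.321.

Posterior mean ≈ 0.321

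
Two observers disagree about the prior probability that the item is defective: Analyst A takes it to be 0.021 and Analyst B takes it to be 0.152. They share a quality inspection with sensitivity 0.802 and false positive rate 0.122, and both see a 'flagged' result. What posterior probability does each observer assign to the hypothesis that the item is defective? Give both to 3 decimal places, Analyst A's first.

P('+'|H) = 0.802, P('+'|¬H) = 0.122.
Analyst A: numerator 0.802·0.021 = 0.016842; evidence = 0.016842+0.122·0.979 = 0.13628; posterior = 0.124.
Analyst B: numerator 0.802·0.152 = 0.12190; evidence = 0.12190+0.122·0.848 = 0.22536; posterior = 0.541.

Analyst A: 0.124; Analyst B: 0.541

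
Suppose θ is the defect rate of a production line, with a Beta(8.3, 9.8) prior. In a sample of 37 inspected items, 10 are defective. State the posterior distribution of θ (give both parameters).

Posterior: Beta(18.3, 36.8)

Observing 10 successes and 27 failures updates Beta(8.3, 9.8) by adding the success and failure counts to the two shape parameters: α = 8.3+10 = 18.3, β = 9.8+27 = 36.8.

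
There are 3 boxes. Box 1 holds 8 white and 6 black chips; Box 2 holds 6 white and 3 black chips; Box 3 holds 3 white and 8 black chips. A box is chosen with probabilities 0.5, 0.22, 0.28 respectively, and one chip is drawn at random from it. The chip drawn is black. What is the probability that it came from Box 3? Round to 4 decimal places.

Posterior probability ≈ 0.4145

P(black|Box 1) = 0.4286; P(black|Box 2) = 0.3333; P(black|Box 3) = 0.7273.
Prior × likelihood for each source: 0.5·0.4286=0.2143, 0.22·0.3333=0.07333, 0.28·0.7273=0.2036. Summing gives P(black) = 0.49126.
P(Box 3 | black) = 0.2036 / 0.49126 = 0.4145.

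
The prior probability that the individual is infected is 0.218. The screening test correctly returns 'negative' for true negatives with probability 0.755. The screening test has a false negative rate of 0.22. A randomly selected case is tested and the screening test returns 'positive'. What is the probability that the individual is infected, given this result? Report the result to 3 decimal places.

Write H for 'the individual is infected'. Prior odds H:¬H = 0.218/0.782 = 0.27877. For the 'positive' outcome, the likelihood ratio is 0.78/0.245 = 3.1837.
Posterior odds = 0.27877 × 3.1837 = 0.88752, so P(H|E) = 0.88752/(1+0.88752) = 0.470.

P(H | E) ≈ 0.470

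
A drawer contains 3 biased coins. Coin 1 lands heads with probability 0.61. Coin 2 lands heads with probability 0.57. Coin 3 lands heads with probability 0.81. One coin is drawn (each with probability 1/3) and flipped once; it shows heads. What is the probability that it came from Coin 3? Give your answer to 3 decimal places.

Posterior probability ≈ 0.407

P(heads|C1) = 0.61; P(heads|C2) = 0.57; P(heads|C3) = 0.81.
Prior × likelihood for each source: 0.333333·0.61=0.2033, 0.333333·0.57=0.1900, 0.333333·0.81=0.2700. Summing gives P(heads) = 0.66333.
P(Coin 3 | heads) = 0.2700 / 0.66333 = 0.407.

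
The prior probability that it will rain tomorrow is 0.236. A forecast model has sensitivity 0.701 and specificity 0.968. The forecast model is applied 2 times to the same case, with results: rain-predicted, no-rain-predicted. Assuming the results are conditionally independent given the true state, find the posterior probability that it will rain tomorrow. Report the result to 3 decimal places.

Let H be the event that it will rain tomorrow; start with P(H) = 0.236. P('rain-predicted'|H) = 0.701, P('rain-predicted'|¬H) = 0.032.
Update on result 1 ('rain-predicted'): P(H) ← 0.701·0.2360 / (0.701·0.2360 + 0.032·0.7640) = 0.16544/0.18988 = 0.8712.
Update on result 2 ('no-rain-predicted'): P(H) ← 0.299·0.8712 / (0.299·0.8712 + 0.968·0.1288) = 0.26050/0.38514 = 0.6764.

Posterior P(H) ≈ 0.676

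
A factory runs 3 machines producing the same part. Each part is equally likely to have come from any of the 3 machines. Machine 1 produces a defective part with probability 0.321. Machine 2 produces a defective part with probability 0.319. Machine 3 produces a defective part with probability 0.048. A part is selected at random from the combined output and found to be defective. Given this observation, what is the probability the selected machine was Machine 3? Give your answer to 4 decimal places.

Posterior probability ≈ 0.0698

P(defective|M1) = 0.321; P(defective|M2) = 0.319; P(defective|M3) = 0.048.
Prior × likelihood for each source: 0.333333·0.321=0.1070, 0.333333·0.319=0.1063, 0.333333·0.048=0.01600. Summing gives P(defective) = 0.22933.
P(Machine 3 | defective) = 0.01600 / 0.22933 = 0.0698.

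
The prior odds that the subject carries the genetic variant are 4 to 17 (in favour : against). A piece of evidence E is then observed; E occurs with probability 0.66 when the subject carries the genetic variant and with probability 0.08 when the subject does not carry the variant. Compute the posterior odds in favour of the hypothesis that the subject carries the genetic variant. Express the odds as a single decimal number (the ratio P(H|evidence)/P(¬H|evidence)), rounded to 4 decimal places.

Posterior odds ≈ 1.9412

Prior odds = 4/17 = 0.23529.
Likelihood ratio for E = 0.66/0.08 = 8.2500.
Posterior odds = prior odds × LR = 1.9412.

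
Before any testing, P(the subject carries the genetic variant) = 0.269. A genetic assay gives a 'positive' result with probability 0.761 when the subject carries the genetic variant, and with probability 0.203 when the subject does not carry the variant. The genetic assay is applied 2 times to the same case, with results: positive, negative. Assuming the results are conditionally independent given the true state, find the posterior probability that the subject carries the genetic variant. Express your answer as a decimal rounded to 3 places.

Posterior P(H) ≈ 0.293

With H the event that the subject carries the genetic variant, the joint likelihood of the observed sequence is P(data|H) = 0.761·0.239 = 0.18188 and P(data|¬H) = 0.203·0.797 = 0.16179.
Bayes: P(H|data) = 0.269·0.18188 / (0.269·0.18188 + 0.731·0.16179) = 0.048925/0.16719 = 0.2926.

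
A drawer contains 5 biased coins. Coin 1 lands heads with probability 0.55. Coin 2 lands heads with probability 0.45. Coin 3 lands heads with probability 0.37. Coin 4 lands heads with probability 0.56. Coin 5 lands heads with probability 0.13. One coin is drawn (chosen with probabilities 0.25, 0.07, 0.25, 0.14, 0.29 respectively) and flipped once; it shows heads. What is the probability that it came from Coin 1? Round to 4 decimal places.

P(heads|C1) = 0.55; P(heads|C2) = 0.45; P(heads|C3) = 0.37; P(heads|C4) = 0.56; P(heads|C5) = 0.13.
Prior × likelihood for each source: 0.25·0.55=0.1375, 0.07·0.45=0.03150, 0.25·0.37=0.09250, 0.14·0.56=0.07840, 0.29·0.13=0.03770. Summing gives P(heads) = 0.37760.
P(Coin 1 | heads) = 0.1375 / 0.37760 = 0.3641.

Posterior probability ≈ 0.3641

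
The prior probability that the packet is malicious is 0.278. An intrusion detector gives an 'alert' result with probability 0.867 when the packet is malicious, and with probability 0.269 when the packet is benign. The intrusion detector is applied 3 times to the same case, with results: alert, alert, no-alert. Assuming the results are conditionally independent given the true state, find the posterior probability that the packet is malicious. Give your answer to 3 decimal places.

Let H be the event that the packet is malicious; start with P(H) = 0.278. P('alert'|H) = 0.867, P('alert'|¬H) = 0.269.
Update on result 1 ('alert'): P(H) ← 0.867·0.2780 / (0.867·0.2780 + 0.269·0.7220) = 0.24103/0.43524 = 0.5538.
Update on result 2 ('alert'): P(H) ← 0.867·0.5538 / (0.867·0.5538 + 0.269·0.4462) = 0.48012/0.60016 = 0.8000.
Update on result 3 ('no-alert'): P(H) ← 0.133·0.8000 / (0.133·0.8000 + 0.731·0.2000) = 0.10640/0.25260 = 0.4212.

Posterior P(H) ≈ 0.421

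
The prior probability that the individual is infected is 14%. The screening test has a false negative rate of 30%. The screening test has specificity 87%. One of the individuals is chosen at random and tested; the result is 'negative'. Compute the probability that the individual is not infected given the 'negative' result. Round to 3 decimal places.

P(¬H | E) ≈ 0.947

Write H for 'the individual is infected'. Prior odds H:¬H = 0.14/0.86 = 0.16279. For the 'negative' outcome, the likelihood ratio is 0.3/0.87 = 0.34483.
Posterior odds = 0.16279 × 0.34483 = 0.056135, so P(H|E) = 0.056135/(1+0.056135) = 0.053. Then P(¬H|E) = 1 − 0.053 = 0.947.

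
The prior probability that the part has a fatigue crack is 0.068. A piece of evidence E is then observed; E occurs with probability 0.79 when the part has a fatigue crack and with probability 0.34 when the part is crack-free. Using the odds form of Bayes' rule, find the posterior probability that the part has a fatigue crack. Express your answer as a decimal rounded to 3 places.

Posterior probability ≈ 0.145

Prior odds = 0.068/(1−0.068) = 0.072961.
Likelihood ratio for E = 0.79/0.34 = 2.3235.
Posterior odds = prior odds × LR = 0.16953.
Posterior probability = odds/(1+odds) = 0.16953/1.1695 = 0.145.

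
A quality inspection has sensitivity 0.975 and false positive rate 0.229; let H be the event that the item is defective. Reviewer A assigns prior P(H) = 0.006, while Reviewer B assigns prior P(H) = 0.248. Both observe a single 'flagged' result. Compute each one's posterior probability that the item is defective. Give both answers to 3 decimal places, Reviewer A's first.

The likelihood ratio for a 'flagged' result is 0.975/0.229 = 4.2576.
Reviewer A: prior odds 0.006/0.994 = 0.0060362; posterior odds 0.025700; posterior probability 0.025.
Reviewer B: prior odds 0.248/0.752 = 0.32979; posterior odds 1.4041; posterior probability 0.584.

Reviewer A: 0.025; Reviewer B: 0.584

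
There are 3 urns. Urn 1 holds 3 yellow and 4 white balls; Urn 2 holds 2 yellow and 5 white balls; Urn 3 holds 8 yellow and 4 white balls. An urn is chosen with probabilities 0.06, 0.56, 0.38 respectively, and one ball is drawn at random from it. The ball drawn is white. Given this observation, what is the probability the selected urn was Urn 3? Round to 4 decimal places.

Posterior probability ≈ 0.2258

P(white|Urn 1) = 0.5714; P(white|Urn 2) = 0.7143; P(white|Urn 3) = 0.3333.
Prior × likelihood for each source: 0.06·0.5714=0.03429, 0.56·0.7143=0.4000, 0.38·0.3333=0.1267. Summing gives P(white) = 0.56095.
P(Urn 3 | white) = 0.1267 / 0.56095 = 0.2258.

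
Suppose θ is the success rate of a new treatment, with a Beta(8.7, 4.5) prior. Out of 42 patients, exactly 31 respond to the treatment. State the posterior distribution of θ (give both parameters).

Observing 31 successes and 11 failures updates Beta(8.7, 4.5) by adding the success and failure counts to the two shape parameters: α = 8.7+31 = 39.7, β = 4.5+11 = 15.5.

Posterior: Beta(39.7, 15.5)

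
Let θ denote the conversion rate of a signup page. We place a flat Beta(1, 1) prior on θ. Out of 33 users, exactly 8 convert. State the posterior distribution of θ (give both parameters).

Posterior: Beta(9, 26)

The binomial likelihood is conjugate to the Beta prior: with 8 successes and 25 failures, the posterior is Beta(1+8, 1+25) = Beta(9, 26).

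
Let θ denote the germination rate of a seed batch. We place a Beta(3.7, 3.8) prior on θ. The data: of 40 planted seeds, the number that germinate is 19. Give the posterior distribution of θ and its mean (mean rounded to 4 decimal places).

Observing 19 successes and 21 failures updates Beta(3.7, 3.8) by adding the success and failure counts to the two shape parameters: α = 3.7+19 = 22.7, β = 3.8+21 = 24.8.
E[θ | data] = 22.7/(22.7+24.8) = 0.4779.

Posterior: Beta(22.7, 24.8); mean ≈ 0.4779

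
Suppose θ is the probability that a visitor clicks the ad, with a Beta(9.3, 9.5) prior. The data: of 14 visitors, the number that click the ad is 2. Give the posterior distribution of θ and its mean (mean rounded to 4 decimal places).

Posterior: Beta(11.3, 21.5); mean ≈ 0.3445

The binomial likelihood is conjugate to the Beta prior: with 2 successes and 12 failures, the posterior is Beta(9.3+2, 9.5+12) = Beta(11.3, 21.5).
Posterior mean = α/(α+β) = 11.3/32.8 = 0.3445.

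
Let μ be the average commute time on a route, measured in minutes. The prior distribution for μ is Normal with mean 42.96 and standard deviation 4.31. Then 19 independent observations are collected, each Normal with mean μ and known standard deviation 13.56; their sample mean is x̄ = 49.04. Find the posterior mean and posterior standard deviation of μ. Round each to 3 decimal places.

Posterior mean ≈ 46.957; posterior SD ≈ 2.522

With known σ, the Normal prior is conjugate. Weight on the data is w = (n/σ²)/(n/σ² + 1/τ₀²) = 0.103332/(0.103332+0.0538326) = 0.65748.
Posterior mean = w·x̄ + (1−w)·μ₀ = 0.65748·49.04 + 0.34252·42.96 = 46.957. Posterior variance = 1/(0.103332+0.0538326) = 6.36276, so SD = 2.522.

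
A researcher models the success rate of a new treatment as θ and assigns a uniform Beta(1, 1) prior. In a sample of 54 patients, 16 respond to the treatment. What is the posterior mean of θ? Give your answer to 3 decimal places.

Posterior mean ≈ 0.304

Observing 16 successes and 38 failures updates Beta(1, 1) by adding the success and failure counts to the two shape parameters: α = 1+16 = 17, β = 1+38 = 39.
E[θ | data] = 17/(17+39) = 0.304.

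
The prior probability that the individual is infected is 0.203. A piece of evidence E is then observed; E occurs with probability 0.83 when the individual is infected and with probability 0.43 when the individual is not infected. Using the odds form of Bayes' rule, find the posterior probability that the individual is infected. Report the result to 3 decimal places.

Posterior probability ≈ 0.330

Prior odds = 0.203/(1−0.203) = 0.25471.
Likelihood ratio for E = 0.83/0.43 = 1.9302.
Posterior odds = prior odds × LR = 0.49164.
Posterior probability = odds/(1+odds) = 0.49164/1.4916 = 0.330.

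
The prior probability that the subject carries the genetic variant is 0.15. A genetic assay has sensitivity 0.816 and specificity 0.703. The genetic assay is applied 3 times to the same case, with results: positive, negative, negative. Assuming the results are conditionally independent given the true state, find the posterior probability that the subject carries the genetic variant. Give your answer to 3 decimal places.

Posterior P(H) ≈ 0.032

Let H be the event that the subject carries the genetic variant; start with P(H) = 0.15. P('positive'|H) = 0.816, P('positive'|¬H) = 0.297.
Update on result 1 ('positive'): P(H) ← 0.816·0.1500 / (0.816·0.1500 + 0.297·0.8500) = 0.12240/0.37485 = 0.3265.
Update on result 2 ('negative'): P(H) ← 0.184·0.3265 / (0.184·0.3265 + 0.703·0.6735) = 0.060082/0.53353 = 0.1126.
Update on result 3 ('negative'): P(H) ← 0.184·0.1126 / (0.184·0.1126 + 0.703·0.8874) = 0.020720/0.64455 = 0.0321.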